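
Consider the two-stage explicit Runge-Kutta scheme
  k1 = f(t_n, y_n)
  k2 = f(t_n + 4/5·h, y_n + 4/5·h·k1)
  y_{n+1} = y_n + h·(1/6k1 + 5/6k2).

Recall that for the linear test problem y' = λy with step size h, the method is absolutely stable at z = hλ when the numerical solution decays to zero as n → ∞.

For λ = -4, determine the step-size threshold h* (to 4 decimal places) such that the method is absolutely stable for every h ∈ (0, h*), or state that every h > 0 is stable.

Set f=λy, z=hλ:
  k1=λy_n ⇒ h·k1=z·y_n;  k2=λ(1+4/5z)y_n ⇒ h·k2=z(1+4/5z)y_n
  y_{n+1}/y_n = 1 + 1/6z + 5/6z(1+4/5z) = 1 + z + 2/3z²
  so R(z) = 1 + z + 2/3z².

Find x<0 with |R(x)|<1.
x=-1.42: |R|=0.9243
R=1: x+2/3x²=0 ⇒ x=−3/2=-1.5000; min R=1−1/(4·2/3)=0.6250>−1
Confirm numerically:
  x=-1.337: |R|=0.85471 <1
  x=-1.084: |R|=0.69937 <1
  x=-1.024: |R|=0.67505 <1
  x=-1.846: |R|=1.42581 >1
  x=-1.743: |R|=1.28237 >1
  x=-1.708: |R|=1.23684 >1
Interval (-1.5000, 0).

(-1.5000,0); λ=-4 ⇒ h* = (3/2)/4 = 0.3750.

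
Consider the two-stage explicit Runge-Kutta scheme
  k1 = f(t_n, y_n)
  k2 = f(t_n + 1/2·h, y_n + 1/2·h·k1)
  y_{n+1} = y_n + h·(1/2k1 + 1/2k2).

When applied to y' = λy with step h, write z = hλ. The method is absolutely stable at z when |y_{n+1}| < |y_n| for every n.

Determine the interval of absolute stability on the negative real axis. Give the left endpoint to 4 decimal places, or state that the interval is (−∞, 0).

With y'=λy (z=hλ):
  k1=λy_n ⇒ h·k1=z·y_n;  k2=λ(1+1/2z)y_n ⇒ h·k2=z(1+1/2z)y_n
  y_{n+1}/y_n = 1 + 1/2z + 1/2z(1+1/2z) = 1 + z + 1/4z²
  so R(z) = 1 + z + 1/4z².

Need |R(x)|<1, x<0.
x=-1.46: |R|=0.0729
R=1: x+1/4x²=0 ⇒ x=−4=-4.0000; min R=1−1/(4·1/4)=0.0000>−1
Confirm numerically:
  x=-3.931: |R|=0.93219 <1
  x=-2.809: |R|=0.16362 <1
  x=-2.251: |R|=0.01575 <1
  x=-2.160: |R|=0.00640 <1
  x=-4.500: |R|=1.56250 >1
  x=-4.394: |R|=1.43281 >1
Stable set (-4.0000, 0).

z∈(-4.0000,0).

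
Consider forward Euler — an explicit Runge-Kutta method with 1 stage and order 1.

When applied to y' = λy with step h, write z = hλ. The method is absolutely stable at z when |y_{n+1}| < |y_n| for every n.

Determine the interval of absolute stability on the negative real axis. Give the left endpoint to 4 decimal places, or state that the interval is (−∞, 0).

On y'=λy, z=hλ:
  order 1, 1-stage ⇒ R(z)=1+z
  (e.g. R(-0.71)=0.29000, |R|=0.29000)

Find x<0 with |R(x)|<1.
x=-0.71: |R|=0.2900
|R(-1.87)|=0.8700 |R(-1.84)|=0.8400 |R(-0.91)|=0.0900
Bisect:
  x_lo=-2.4453 |R|=1.4453  x_hi=-0.2985 |R|=0.7015
  mid=-1.37189 |R|=0.37189 →hi
  mid=-1.90861 |R|=0.90861 →hi
  mid=-2.17697 |R|=1.17697 →lo
  mid=-2.04279 |R|=1.04279 →lo
  mid=-1.97570 |R|=0.97570 →hi
  mid=-2.00924 |R|=1.00924 →lo
  mid=-1.99247 |R|=0.99247 →hi
  mid=-2.00086 |R|=1.00086 →lo
  mid=-1.99666 |R|=0.99666 →hi
  mid=-1.99876 |R|=0.99876 →hi
  ...
  [-2.00007,-1.99994] ⇒ x*=-2.0000
Stable set (-2.0000, 0).

z∈(-2.0000,0).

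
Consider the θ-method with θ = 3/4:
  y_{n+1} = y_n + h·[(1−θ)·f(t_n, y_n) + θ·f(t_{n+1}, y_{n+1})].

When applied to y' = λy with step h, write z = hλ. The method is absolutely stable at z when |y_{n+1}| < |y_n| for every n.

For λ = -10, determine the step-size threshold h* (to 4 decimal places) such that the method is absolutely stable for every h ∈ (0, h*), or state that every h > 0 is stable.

On y'=λy, z=hλ:
  y_{n+1} = y_n + z·[1/4·y_n + 3/4·y_{n+1}] ⇒ (1 − 3/4z)y_{n+1} = (1 + 1/4z)y_n
  R(z) = (1 + 1/4z)/(1 − 3/4z).

Need |R(x)|<1, x<0.
x=-0.61: |R|=0.5815
x=-2: |R|=0.2000
x=-10: |R|=0.1765
x=-100: |R|=0.3158
θ=3/4≥1/2 ⇒ |1+1/4x|<|1−3/4x| ∀x<0 ⇒ interval (−∞,0).

(−∞, 0) — no finite endpoint. Any h>0 works for λ=-10.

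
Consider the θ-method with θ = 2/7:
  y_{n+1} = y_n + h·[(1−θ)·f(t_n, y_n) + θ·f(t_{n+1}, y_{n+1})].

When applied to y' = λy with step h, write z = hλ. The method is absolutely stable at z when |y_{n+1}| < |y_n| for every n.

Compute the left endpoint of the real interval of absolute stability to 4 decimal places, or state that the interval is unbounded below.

z* = -4.6667.

Set f=λy, z=hλ:
  y_{n+1} = y_n + z·[5/7·y_n + 2/7·y_{n+1}] ⇒ (1 − 2/7z)y_{n+1} = (1 + 5/7z)y_n
  Hence R(z) = (1 + 5/7z)/(1 − 2/7z).

Solve |R(x)|<1 on ℝ⁻.
x=-1.26: |R|=0.0735
R=−1: 1+5/7x = −1+2/7x ⇒ -3/7x=2 ⇒ x=2/(-3/7)=-4.6667
Confirm numerically:
  x=-4.222: |R|=0.91362 <1
  x=-3.648: |R|=0.78623 <1
  x=-3.521: |R|=0.75523 <1
  x=-5.170: |R|=1.08708 >1
  x=-5.067: |R|=1.07009 >1
Interval (-4.6667, 0).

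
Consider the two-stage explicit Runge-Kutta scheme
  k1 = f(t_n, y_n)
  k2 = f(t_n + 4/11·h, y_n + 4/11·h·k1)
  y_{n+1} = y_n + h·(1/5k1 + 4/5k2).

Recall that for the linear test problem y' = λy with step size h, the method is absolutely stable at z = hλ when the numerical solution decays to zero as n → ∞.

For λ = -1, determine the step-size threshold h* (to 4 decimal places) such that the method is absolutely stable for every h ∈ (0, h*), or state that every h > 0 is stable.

(-3.4375,0); λ=-1 ⇒ h* = (55/16)/1 = 3.4375.

With y'=λy (z=hλ):
  k1=λy_n ⇒ h·k1=z·y_n;  k2=λ(1+4/11z)y_n ⇒ h·k2=z(1+4/11z)y_n
  y_{n+1}/y_n = 1 + 1/5z + 4/5z(1+4/11z) = 1 + z + 16/55z²
  so R(z) = 1 + z + 16/55z².

Find x<0 with |R(x)|<1.
x=-1.71: |R|=0.1406
R=1: x+16/55x²=0 ⇒ x=−55/16=-3.4375; min R=1−1/(4·16/55)=0.1406>−1
Confirm numerically:
  x=-3.276: |R|=0.84609 <1
  x=-2.038: |R|=0.17027 <1
  x=-1.568: |R|=0.14724 <1
  x=-3.847: |R|=1.45828 >1
  x=-3.593: |R|=1.16253 >1
  x=-3.533: |R|=1.09815 >1
Interval (-3.4375, 0).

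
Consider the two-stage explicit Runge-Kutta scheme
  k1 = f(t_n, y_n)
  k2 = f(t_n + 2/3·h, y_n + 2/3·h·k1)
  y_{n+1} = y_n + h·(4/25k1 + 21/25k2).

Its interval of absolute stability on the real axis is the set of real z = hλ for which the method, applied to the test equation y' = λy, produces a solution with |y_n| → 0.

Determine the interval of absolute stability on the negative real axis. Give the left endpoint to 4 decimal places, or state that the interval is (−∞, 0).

z∈(-1.7857,0).

With y'=λy (z=hλ):
  k1=λy_n ⇒ h·k1=z·y_n;  k2=λ(1+2/3z)y_n ⇒ h·k2=z(1+2/3z)y_n
  y_{n+1}/y_n = 1 + 4/25z + 21/25z(1+2/3z) = 1 + z + 14/25z²
  Hence R(z) = 1 + z + 14/25z².

Boundary: |R(x)|=1, x<0.
x=-0.44: |R|=0.6684
R=1: x+14/25x²=0 ⇒ x=−25/14=-1.7857; min R=1−1/(4·14/25)=0.5536>−1
Confirm numerically:
  x=-1.748: |R|=0.96308 <1
  x=-1.741: |R|=0.95641 <1
  x=-1.444: |R|=0.72368 <1
  x=-2.380: |R|=1.79206 >1
  x=-1.957: |R|=1.18772 >1
So |R|<1 on (-1.7857, 0).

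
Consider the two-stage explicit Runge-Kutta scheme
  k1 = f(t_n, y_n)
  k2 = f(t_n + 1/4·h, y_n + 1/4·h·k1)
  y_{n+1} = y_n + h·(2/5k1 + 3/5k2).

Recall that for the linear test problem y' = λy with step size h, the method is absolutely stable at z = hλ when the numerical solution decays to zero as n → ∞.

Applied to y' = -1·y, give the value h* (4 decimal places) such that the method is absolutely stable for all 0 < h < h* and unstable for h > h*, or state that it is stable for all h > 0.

(-6.6667,0); λ=-1 ⇒ h* = (20/3)/1 = 6.6667.

Test eqn y'=λy, z=hλ:
  k1=λy_n ⇒ h·k1=z·y_n;  k2=λ(1+1/4z)y_n ⇒ h·k2=z(1+1/4z)y_n
  y_{n+1}/y_n = 1 + 2/5z + 3/5z(1+1/4z) = 1 + z + 3/20z²
  so R(z) = 1 + z + 3/20z².

Boundary: |R(x)|=1, x<0.
x=-0.94: |R|=0.1925
R=1: x+3/20x²=0 ⇒ x=−20/3=-6.6667; min R=1−1/(4·3/20)=-0.6667>−1
Confirm numerically:
  x=-4.461: |R|=0.47592 <1
  x=-4.321: |R|=0.52034 <1
  x=-4.250: |R|=0.54063 <1
  x=-4.227: |R|=0.54687 <1
  x=-7.255: |R|=1.64025 >1
  x=-6.987: |R|=1.33573 >1
  x=-6.894: |R|=1.23509 >1
Interval (-6.6667, 0).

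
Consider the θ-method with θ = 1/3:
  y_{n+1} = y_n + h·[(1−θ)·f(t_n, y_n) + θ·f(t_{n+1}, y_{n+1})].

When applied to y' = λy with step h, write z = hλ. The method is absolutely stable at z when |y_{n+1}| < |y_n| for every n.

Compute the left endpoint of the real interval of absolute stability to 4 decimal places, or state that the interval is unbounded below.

Test eqn y'=λy, z=hλ:
  y_{n+1} = y_n + z·[2/3·y_n + 1/3·y_{n+1}] ⇒ (1 − 1/3z)y_{n+1} = (1 + 2/3z)y_n
  Hence R(z) = (1 + 2/3z)/(1 − 1/3z).

Solve |R(x)|<1 on ℝ⁻.
x=-1.47: |R|=0.0134
R=−1: 1+2/3x = −1+1/3x ⇒ -1/3x=2 ⇒ x=2/(-1/3)=-6.0000
Confirm numerically:
  x=-5.654: |R|=0.96002 <1
  x=-5.243: |R|=0.90816 <1
  x=-4.303: |R|=0.76763 <1
  x=-3.615: |R|=0.63946 <1
  x=-6.522: |R|=1.05482 >1
  x=-6.120: |R|=1.01316 >1
So |R|<1 on (-6.0000, 0).

left endpoint -6.0000.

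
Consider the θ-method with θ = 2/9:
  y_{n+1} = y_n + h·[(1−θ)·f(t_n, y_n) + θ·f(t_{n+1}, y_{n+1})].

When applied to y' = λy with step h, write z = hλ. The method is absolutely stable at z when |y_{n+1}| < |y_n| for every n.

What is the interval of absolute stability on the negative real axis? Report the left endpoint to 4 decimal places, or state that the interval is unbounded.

(-3.6000, 0).

Test eqn y'=λy, z=hλ:
  y_{n+1} = y_n + z·[7/9·y_n + 2/9·y_{n+1}] ⇒ (1 − 2/9z)y_{n+1} = (1 + 7/9z)y_n
  ⇒ R(z) = (1 + 7/9z)/(1 − 2/9z).

Need |R(x)|<1, x<0.
x=-0.86: |R|=0.2780
R=−1: 1+7/9x = −1+2/9x ⇒ -5/9x=2 ⇒ x=2/(-5/9)=-3.6000
Confirm numerically:
  x=-3.160: |R|=0.85640 <1
  x=-2.711: |R|=0.69179 <1
  x=-2.658: |R|=0.67100 <1
  x=-1.518: |R|=0.13509 <1
  x=-4.129: |R|=1.15326 >1
  x=-3.666: |R|=1.02021 >1
So |R|<1 on (-3.6000, 0).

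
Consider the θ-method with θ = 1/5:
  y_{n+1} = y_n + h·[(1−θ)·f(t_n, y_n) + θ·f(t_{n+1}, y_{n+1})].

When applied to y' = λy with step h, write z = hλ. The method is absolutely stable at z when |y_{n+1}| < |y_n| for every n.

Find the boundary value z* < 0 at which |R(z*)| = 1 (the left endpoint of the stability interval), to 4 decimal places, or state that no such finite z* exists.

Set f=λy, z=hλ:
  y_{n+1} = y_n + z·[4/5·y_n + 1/5·y_{n+1}] ⇒ (1 − 1/5z)y_{n+1} = (1 + 4/5z)y_n
  so R(z) = (1 + 4/5z)/(1 − 1/5z).

Find x<0 with |R(x)|<1.
x=-1.71: |R|=0.2742
R=−1: 1+4/5x = −1+1/5x ⇒ -3/5x=2 ⇒ x=2/(-3/5)=-3.3333
Confirm numerically:
  x=-3.288: |R|=0.98359 <1
  x=-1.841: |R|=0.34556 <1
  x=-1.416: |R|=0.10349 <1
  x=-3.809: |R|=1.16199 >1
  x=-3.575: |R|=1.08455 >1
  x=-3.471: |R|=1.04875 >1
Interval (-3.3333, 0).

left endpoint -3.3333.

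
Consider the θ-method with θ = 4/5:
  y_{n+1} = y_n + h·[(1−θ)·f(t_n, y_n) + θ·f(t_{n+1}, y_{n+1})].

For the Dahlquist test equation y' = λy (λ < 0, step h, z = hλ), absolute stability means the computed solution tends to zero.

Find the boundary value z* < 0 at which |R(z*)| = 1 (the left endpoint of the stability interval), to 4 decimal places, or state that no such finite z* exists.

Test eqn y'=λy, z=hλ:
  y_{n+1} = y_n + z·[1/5·y_n + 4/5·y_{n+1}] ⇒ (1 − 4/5z)y_{n+1} = (1 + 1/5z)y_n
  ⇒ R(z) = (1 + 1/5z)/(1 − 4/5z).

Find x<0 with |R(x)|<1.
x=-1.51: |R|=0.3161
x=-2: |R|=0.2308
x=-10: |R|=0.1111
x=-100: |R|=0.2346
θ=4/5≥1/2 ⇒ |1+1/5x|<|1−4/5x| ∀x<0 ⇒ stable on all of ℝ⁻.

unbounded; (−∞, 0).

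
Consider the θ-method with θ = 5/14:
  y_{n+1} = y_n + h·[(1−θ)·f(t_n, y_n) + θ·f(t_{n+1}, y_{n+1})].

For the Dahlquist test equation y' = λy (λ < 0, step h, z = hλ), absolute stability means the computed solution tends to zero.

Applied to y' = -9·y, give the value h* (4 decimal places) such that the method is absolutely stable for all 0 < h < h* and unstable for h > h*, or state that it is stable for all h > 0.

(-7.0000,0); λ=-9 ⇒ h* = (7)/9 = 0.7778.

Test eqn y'=λy, z=hλ:
  y_{n+1} = y_n + z·[9/14·y_n + 5/14·y_{n+1}] ⇒ (1 − 5/14z)y_{n+1} = (1 + 9/14z)y_n
  ⇒ R(z) = (1 + 9/14z)/(1 − 5/14z).

Solve |R(x)|<1 on ℝ⁻.
x=-1.03: |R|=0.2470
R=−1: 1+9/14x = −1+5/14x ⇒ -2/7x=2 ⇒ x=2/(-2/7)=-7.0000
Confirm numerically:
  x=-4.660: |R|=0.74906 <1
  x=-4.106: |R|=0.66476 <1
  x=-3.978: |R|=0.64332 <1
  x=-2.832: |R|=0.40795 <1
  x=-7.427: |R|=1.03340 >1
  x=-7.110: |R|=1.00888 >1
Interval (-7.0000, 0).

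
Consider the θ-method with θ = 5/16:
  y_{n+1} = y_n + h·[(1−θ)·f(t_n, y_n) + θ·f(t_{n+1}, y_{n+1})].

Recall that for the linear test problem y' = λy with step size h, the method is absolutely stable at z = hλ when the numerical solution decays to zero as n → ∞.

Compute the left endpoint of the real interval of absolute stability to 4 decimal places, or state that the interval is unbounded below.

left endpoint -5.3333.

With y'=λy (z=hλ):
  y_{n+1} = y_n + z·[11/16·y_n + 5/16·y_{n+1}] ⇒ (1 − 5/16z)y_{n+1} = (1 + 11/16z)y_n
  so R(z) = (1 + 11/16z)/(1 − 5/16z).

Boundary: |R(x)|=1, x<0.
x=-1.72: |R|=0.1187
R=−1: 1+11/16x = −1+5/16x ⇒ -3/8x=2 ⇒ x=2/(-3/8)=-5.3333
Confirm numerically:
  x=-4.799: |R|=0.91984 <1
  x=-4.288: |R|=0.83248 <1
  x=-3.730: |R|=0.72237 <1
  x=-3.018: |R|=0.55317 <1
  x=-5.695: |R|=1.04879 >1
  x=-5.431: |R|=1.01358 >1
Stable set (-5.3333, 0).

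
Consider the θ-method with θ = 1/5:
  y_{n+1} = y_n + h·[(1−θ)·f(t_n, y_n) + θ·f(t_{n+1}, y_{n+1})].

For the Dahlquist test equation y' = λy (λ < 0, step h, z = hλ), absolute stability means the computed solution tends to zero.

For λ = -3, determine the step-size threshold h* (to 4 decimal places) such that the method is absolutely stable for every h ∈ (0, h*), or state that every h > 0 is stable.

With y'=λy (z=hλ):
  y_{n+1} = y_n + z·[4/5·y_n + 1/5·y_{n+1}] ⇒ (1 − 1/5z)y_{n+1} = (1 + 4/5z)y_n
  ⇒ R(z) = (1 + 4/5z)/(1 − 1/5z).

Need |R(x)|<1, x<0.
x=-1.71: |R|=0.2742
R=−1: 1+4/5x = −1+1/5x ⇒ -3/5x=2 ⇒ x=2/(-3/5)=-3.3333
Confirm numerically:
  x=-3.238: |R|=0.96528 <1
  x=-2.310: |R|=0.58003 <1
  x=-2.019: |R|=0.43824 <1
  x=-1.391: |R|=0.08825 <1
  x=-3.835: |R|=1.17035 >1
  x=-3.663: |R|=1.11416 >1
  x=-3.638: |R|=1.10581 >1
So |R|<1 on (-3.3333, 0).

(-3.3333,0); λ=-3 ⇒ h* = (10/3)/3 = 1.1111.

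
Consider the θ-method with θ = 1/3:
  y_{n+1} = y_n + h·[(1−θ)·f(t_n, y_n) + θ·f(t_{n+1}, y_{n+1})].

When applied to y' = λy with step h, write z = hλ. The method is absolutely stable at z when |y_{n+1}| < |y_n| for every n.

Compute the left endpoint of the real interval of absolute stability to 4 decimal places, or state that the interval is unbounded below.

left endpoint -6.0000.

Test eqn y'=λy, z=hλ:
  y_{n+1} = y_n + z·[2/3·y_n + 1/3·y_{n+1}] ⇒ (1 − 1/3z)y_{n+1} = (1 + 2/3z)y_n
  so R(z) = (1 + 2/3z)/(1 − 1/3z).

Solve |R(x)|<1 on ℝ⁻.
x=-1.66: |R|=0.0687
R=−1: 1+2/3x = −1+1/3x ⇒ -1/3x=2 ⇒ x=2/(-1/3)=-6.0000
Confirm numerically:
  x=-5.777: |R|=0.97459 <1
  x=-5.565: |R|=0.94921 <1
  x=-4.533: |R|=0.80526 <1
  x=-3.693: |R|=0.65531 <1
  x=-6.424: |R|=1.04499 >1
  x=-6.405: |R|=1.04306 >1
Interval (-6.0000, 0).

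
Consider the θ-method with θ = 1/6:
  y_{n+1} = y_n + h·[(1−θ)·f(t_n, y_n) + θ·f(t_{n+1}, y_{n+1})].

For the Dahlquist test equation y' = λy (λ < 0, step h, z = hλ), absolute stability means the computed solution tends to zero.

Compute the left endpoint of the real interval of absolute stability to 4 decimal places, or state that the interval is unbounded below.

z* = -3.0000.

On y'=λy, z=hλ:
  y_{n+1} = y_n + z·[5/6·y_n + 1/6·y_{n+1}] ⇒ (1 − 1/6z)y_{n+1} = (1 + 5/6z)y_n
  ⇒ R(z) = (1 + 5/6z)/(1 − 1/6z).

Solve |R(x)|<1 on ℝ⁻.
x=-1.32: |R|=0.0820
R=−1: 1+5/6x = −1+1/6x ⇒ -2/3x=2 ⇒ x=2/(-2/3)=-3.0000
Confirm numerically:
  x=-2.797: |R|=0.90770 <1
  x=-2.574: |R|=0.80126 <1
  x=-1.554: |R|=0.23431 <1
  x=-3.461: |R|=1.19491 >1
  x=-3.037: |R|=1.01638 >1
Interval (-3.0000, 0).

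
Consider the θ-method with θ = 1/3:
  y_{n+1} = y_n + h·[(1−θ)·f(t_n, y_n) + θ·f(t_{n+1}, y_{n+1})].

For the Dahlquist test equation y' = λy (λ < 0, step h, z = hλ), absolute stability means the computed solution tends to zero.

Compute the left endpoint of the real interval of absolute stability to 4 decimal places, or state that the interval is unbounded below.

With y'=λy (z=hλ):
  y_{n+1} = y_n + z·[2/3·y_n + 1/3·y_{n+1}] ⇒ (1 − 1/3z)y_{n+1} = (1 + 2/3z)y_n
  ⇒ R(z) = (1 + 2/3z)/(1 − 1/3z).

Find x<0 with |R(x)|<1.
x=-0.49: |R|=0.5788
R=−1: 1+2/3x = −1+1/3x ⇒ -1/3x=2 ⇒ x=2/(-1/3)=-6.0000
Confirm numerically:
  x=-5.353: |R|=0.92254 <1
  x=-5.122: |R|=0.89190 <1
  x=-3.637: |R|=0.64397 <1
  x=-3.467: |R|=0.60832 <1
  x=-6.291: |R|=1.03132 >1
  x=-6.239: |R|=1.02587 >1
  x=-6.058: |R|=1.00640 >1
Stable set (-6.0000, 0).

left endpoint -6.0000.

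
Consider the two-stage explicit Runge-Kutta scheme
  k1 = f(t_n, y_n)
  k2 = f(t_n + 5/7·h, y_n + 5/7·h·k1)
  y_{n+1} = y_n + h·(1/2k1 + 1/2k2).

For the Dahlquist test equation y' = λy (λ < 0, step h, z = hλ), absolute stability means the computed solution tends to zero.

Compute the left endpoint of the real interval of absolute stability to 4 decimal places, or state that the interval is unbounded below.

left endpoint -2.8000.

On y'=λy, z=hλ:
  k1=λy_n ⇒ h·k1=z·y_n;  k2=λ(1+5/7z)y_n ⇒ h·k2=z(1+5/7z)y_n
  y_{n+1}/y_n = 1 + 1/2z + 1/2z(1+5/7z) = 1 + z + 5/14z²
  Hence R(z) = 1 + z + 5/14z².

Boundary: |R(x)|=1, x<0.
x=-0.75: |R|=0.4509
R=1: x+5/14x²=0 ⇒ x=−14/5=-2.8000; min R=1−1/(4·5/14)=0.3000>−1
Confirm numerically:
  x=-2.550: |R|=0.77232 <1
  x=-2.346: |R|=0.61961 <1
  x=-1.876: |R|=0.38092 <1
  x=-1.364: |R|=0.30046 <1
  x=-3.255: |R|=1.52894 >1
  x=-2.886: |R|=1.08864 >1
Interval (-2.8000, 0).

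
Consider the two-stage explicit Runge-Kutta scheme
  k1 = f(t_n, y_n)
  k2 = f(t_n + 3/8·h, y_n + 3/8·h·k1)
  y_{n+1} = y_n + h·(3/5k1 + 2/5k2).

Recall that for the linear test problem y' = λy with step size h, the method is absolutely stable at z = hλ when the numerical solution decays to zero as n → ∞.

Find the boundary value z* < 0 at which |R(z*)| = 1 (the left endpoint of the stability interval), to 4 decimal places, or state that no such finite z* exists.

z* = -6.6667.

With y'=λy (z=hλ):
  k1=λy_n ⇒ h·k1=z·y_n;  k2=λ(1+3/8z)y_n ⇒ h·k2=z(1+3/8z)y_n
  y_{n+1}/y_n = 1 + 3/5z + 2/5z(1+3/8z) = 1 + z + 3/20z²
  ⇒ R(z) = 1 + z + 3/20z².

Boundary: |R(x)|=1, x<0.
x=-1.33: |R|=0.0647
R=1: x+3/20x²=0 ⇒ x=−20/3=-6.6667; min R=1−1/(4·3/20)=-0.6667>−1
Confirm numerically:
  x=-4.325: |R|=0.51916 <1
  x=-4.100: |R|=0.57850 <1
  x=-3.710: |R|=0.64539 <1
  x=-2.953: |R|=0.64497 <1
  x=-7.162: |R|=1.53214 >1
  x=-6.933: |R|=1.27697 >1
  x=-6.860: |R|=1.19894 >1
So |R|<1 on (-6.6667, 0).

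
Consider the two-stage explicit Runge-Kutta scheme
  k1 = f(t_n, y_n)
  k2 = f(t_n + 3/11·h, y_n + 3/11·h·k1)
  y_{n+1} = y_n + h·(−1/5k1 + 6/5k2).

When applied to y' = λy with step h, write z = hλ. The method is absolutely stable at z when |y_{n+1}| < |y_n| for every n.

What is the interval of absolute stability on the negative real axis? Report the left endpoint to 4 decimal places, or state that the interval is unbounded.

Test eqn y'=λy, z=hλ:
  k1=λy_n ⇒ h·k1=z·y_n;  k2=λ(1+3/11z)y_n ⇒ h·k2=z(1+3/11z)y_n
  y_{n+1}/y_n = 1 − 1/5z + 6/5z(1+3/11z) = 1 + z + 18/55z²
  ⇒ R(z) = 1 + z + 18/55z².

Need |R(x)|<1, x<0.
x=-0.93: |R|=0.3531
R=1: x+18/55x²=0 ⇒ x=−55/18=-3.0556; min R=1−1/(4·18/55)=0.2361>−1
Confirm numerically:
  x=-2.397: |R|=0.48338 <1
  x=-1.914: |R|=0.28493 <1
  x=-1.751: |R|=0.25242 <1
  x=-1.536: |R|=0.23613 <1
  x=-3.535: |R|=1.55467 >1
  x=-3.094: |R|=1.03893 >1
Stable set (-3.0556, 0).

z∈(-3.0556,0).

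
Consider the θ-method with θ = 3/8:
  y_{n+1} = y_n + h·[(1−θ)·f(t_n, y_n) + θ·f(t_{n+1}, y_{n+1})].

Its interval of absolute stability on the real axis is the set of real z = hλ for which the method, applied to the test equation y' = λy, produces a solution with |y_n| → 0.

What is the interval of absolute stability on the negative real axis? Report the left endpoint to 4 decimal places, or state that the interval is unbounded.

Test eqn y'=λy, z=hλ:
  y_{n+1} = y_n + z·[5/8·y_n + 3/8·y_{n+1}] ⇒ (1 − 3/8z)y_{n+1} = (1 + 5/8z)y_n
  R(z) = (1 + 5/8z)/(1 − 3/8z).

Need |R(x)|<1, x<0.
x=-0.85: |R|=0.3555
R=−1: 1+5/8x = −1+3/8x ⇒ -1/4x=2 ⇒ x=2/(-1/4)=-8.0000
Confirm numerically:
  x=-6.763: |R|=0.91255 <1
  x=-6.387: |R|=0.88123 <1
  x=-5.966: |R|=0.84292 <1
  x=-4.643: |R|=0.69383 <1
  x=-8.570: |R|=1.03382 >1
  x=-8.527: |R|=1.03139 >1
  x=-8.069: |R|=1.00428 >1
Interval (-8.0000, 0).

z∈(-8.0000,0).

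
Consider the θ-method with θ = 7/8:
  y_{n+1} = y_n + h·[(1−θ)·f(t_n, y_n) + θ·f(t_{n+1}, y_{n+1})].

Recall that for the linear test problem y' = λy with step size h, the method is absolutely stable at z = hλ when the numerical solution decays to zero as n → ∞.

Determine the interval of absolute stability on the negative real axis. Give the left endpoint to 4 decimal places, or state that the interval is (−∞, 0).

interval (−∞, 0).

On y'=λy, z=hλ:
  y_{n+1} = y_n + z·[1/8·y_n + 7/8·y_{n+1}] ⇒ (1 − 7/8z)y_{n+1} = (1 + 1/8z)y_n
  Hence R(z) = (1 + 1/8z)/(1 − 7/8z).

Solve |R(x)|<1 on ℝ⁻.
x=-1.45: |R|=0.3609
x=-2: |R|=0.2727
x=-10: |R|=0.0256
x=-100: |R|=0.1299
θ=7/8≥1/2 ⇒ |1+1/8x|<|1−7/8x| ∀x<0 ⇒ interval (−∞,0).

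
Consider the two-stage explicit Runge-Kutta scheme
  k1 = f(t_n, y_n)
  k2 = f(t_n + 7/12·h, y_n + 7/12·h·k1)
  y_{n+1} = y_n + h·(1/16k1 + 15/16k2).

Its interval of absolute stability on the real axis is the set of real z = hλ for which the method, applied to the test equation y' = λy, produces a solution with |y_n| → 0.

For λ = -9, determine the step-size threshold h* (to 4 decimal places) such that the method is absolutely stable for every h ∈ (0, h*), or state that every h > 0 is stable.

Test eqn y'=λy, z=hλ:
  k1=λy_n ⇒ h·k1=z·y_n;  k2=λ(1+7/12z)y_n ⇒ h·k2=z(1+7/12z)y_n
  y_{n+1}/y_n = 1 + 1/16z + 15/16z(1+7/12z) = 1 + z + 35/64z²
  so R(z) = 1 + z + 35/64z².

Boundary: |R(x)|=1, x<0.
x=-1.44: |R|=0.6940
R=1: x+35/64x²=0 ⇒ x=−64/35=-1.8286; min R=1−1/(4·35/64)=0.5429>−1
Confirm numerically:
  x=-1.442: |R|=0.69515 <1
  x=-1.012: |R|=0.54808 <1
  x=-0.823: |R|=0.54741 <1
  x=-2.131: |R|=1.35245 >1
  x=-2.045: |R|=1.24204 >1
  x=-2.027: |R|=1.21996 >1
Stable set (-1.8286, 0).

(-1.8286,0); λ=-9 ⇒ h* = (64/35)/9 = 0.2032.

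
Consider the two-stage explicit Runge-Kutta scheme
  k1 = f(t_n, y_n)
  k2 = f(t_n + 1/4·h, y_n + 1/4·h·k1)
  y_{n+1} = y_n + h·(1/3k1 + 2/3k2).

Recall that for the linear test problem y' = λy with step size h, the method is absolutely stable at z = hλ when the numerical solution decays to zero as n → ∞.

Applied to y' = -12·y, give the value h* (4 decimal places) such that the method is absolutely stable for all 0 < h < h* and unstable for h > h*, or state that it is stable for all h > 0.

(-6.0000,0); λ=-12 ⇒ h* = (6)/12 = 0.5000.

Test eqn y'=λy, z=hλ:
  k1=λy_n ⇒ h·k1=z·y_n;  k2=λ(1+1/4z)y_n ⇒ h·k2=z(1+1/4z)y_n
  y_{n+1}/y_n = 1 + 1/3z + 2/3z(1+1/4z) = 1 + z + 1/6z²
  so R(z) = 1 + z + 1/6z².

Solve |R(x)|<1 on ℝ⁻.
x=-0.7: |R|=0.3817
R=1: x+1/6x²=0 ⇒ x=−6=-6.0000; min R=1−1/(4·1/6)=-0.5000>−1
Confirm numerically:
  x=-5.486: |R|=0.53003 <1
  x=-4.982: |R|=0.15472 <1
  x=-3.465: |R|=0.46396 <1
  x=-6.579: |R|=1.63487 >1
  x=-6.241: |R|=1.25068 >1
Interval (-6.0000, 0).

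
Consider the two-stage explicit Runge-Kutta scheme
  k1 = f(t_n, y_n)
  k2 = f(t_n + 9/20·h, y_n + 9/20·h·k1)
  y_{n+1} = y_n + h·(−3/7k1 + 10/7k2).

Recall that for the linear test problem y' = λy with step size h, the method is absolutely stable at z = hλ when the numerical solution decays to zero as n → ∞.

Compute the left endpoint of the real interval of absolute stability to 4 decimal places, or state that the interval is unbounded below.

left endpoint -1.5556.

Set f=λy, z=hλ:
  k1=λy_n ⇒ h·k1=z·y_n;  k2=λ(1+9/20z)y_n ⇒ h·k2=z(1+9/20z)y_n
  y_{n+1}/y_n = 1 − 3/7z + 10/7z(1+9/20z) = 1 + z + 9/14z²
  R(z) = 1 + z + 9/14z².

Boundary: |R(x)|=1, x<0.
x=-0.63: |R|=0.6252
R=1: x+9/14x²=0 ⇒ x=−14/9=-1.5556; min R=1−1/(4·9/14)=0.6111>−1
Confirm numerically:
  x=-1.370: |R|=0.83658 <1
  x=-1.192: |R|=0.72141 <1
  x=-0.677: |R|=0.61764 <1
  x=-2.093: |R|=1.72313 >1
  x=-1.831: |R|=1.32422 >1
  x=-1.649: |R|=1.09906 >1
Stable set (-1.5556, 0).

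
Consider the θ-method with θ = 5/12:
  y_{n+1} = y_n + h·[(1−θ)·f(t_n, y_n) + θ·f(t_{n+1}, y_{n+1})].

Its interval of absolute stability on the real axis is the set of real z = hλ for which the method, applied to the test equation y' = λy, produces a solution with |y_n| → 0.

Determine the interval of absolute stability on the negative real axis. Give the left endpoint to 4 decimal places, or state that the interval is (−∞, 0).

z∈(-12.0000,0).

Set f=λy, z=hλ:
  y_{n+1} = y_n + z·[7/12·y_n + 5/12·y_{n+1}] ⇒ (1 − 5/12z)y_{n+1} = (1 + 7/12z)y_n
  ⇒ R(z) = (1 + 7/12z)/(1 − 5/12z).

Find x<0 with |R(x)|<1.
x=-1.6: |R|=0.0400
R=−1: 1+7/12x = −1+5/12x ⇒ -1/6x=2 ⇒ x=2/(-1/6)=-12.0000
Confirm numerically:
  x=-11.301: |R|=0.97959 <1
  x=-8.340: |R|=0.86369 <1
  x=-5.486: |R|=0.66959 <1
  x=-5.000: |R|=0.62162 <1
  x=-12.472: |R|=1.01269 >1
  x=-12.253: |R|=1.00691 >1
Interval (-12.0000, 0).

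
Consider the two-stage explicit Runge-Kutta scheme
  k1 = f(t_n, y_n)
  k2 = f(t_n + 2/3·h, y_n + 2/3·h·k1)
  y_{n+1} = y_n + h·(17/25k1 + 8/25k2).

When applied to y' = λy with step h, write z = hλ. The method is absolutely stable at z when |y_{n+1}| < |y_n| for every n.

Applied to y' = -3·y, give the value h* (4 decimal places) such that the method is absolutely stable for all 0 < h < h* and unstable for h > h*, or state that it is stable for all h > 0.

(-4.6875,0); λ=-3 ⇒ h* = (75/16)/3 = 1.5625.

Set f=λy, z=hλ:
  k1=λy_n ⇒ h·k1=z·y_n;  k2=λ(1+2/3z)y_n ⇒ h·k2=z(1+2/3z)y_n
  y_{n+1}/y_n = 1 + 17/25z + 8/25z(1+2/3z) = 1 + z + 16/75z²
  ⇒ R(z) = 1 + z + 16/75z².

Boundary: |R(x)|=1, x<0.
x=-1.43: |R|=0.0062
R=1: x+16/75x²=0 ⇒ x=−75/16=-4.6875; min R=1−1/(4·16/75)=-0.1719>−1
Confirm numerically:
  x=-3.114: |R|=0.04531 <1
  x=-2.781: |R|=0.13109 <1
  x=-2.081: |R|=0.15715 <1
  x=-5.258: |R|=1.63993 >1
  x=-5.048: |R|=1.38822 >1
Stable set (-4.6875, 0).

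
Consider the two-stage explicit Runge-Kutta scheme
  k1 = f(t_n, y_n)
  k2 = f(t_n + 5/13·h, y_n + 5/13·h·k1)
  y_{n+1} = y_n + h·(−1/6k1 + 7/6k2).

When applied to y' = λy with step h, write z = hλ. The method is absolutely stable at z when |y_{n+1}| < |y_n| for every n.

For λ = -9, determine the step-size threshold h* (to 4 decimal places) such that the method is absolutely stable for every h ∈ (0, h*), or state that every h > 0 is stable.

(-2.2286,0); λ=-9 ⇒ h* = (78/35)/9 = 0.2476.

Set f=λy, z=hλ:
  k1=λy_n ⇒ h·k1=z·y_n;  k2=λ(1+5/13z)y_n ⇒ h·k2=z(1+5/13z)y_n
  y_{n+1}/y_n = 1 − 1/6z + 7/6z(1+5/13z) = 1 + z + 35/78z²
  ⇒ R(z) = 1 + z + 35/78z².

Need |R(x)|<1, x<0.
x=-1.39: |R|=0.4770
R=1: x+35/78x²=0 ⇒ x=−78/35=-2.2286; min R=1−1/(4·35/78)=0.4429>−1
Confirm numerically:
  x=-2.005: |R|=0.79886 <1
  x=-1.770: |R|=0.63579 <1
  x=-1.145: |R|=0.44328 <1
  x=-2.673: |R|=1.53306 >1
  x=-2.529: |R|=1.34093 >1
  x=-2.422: |R|=1.21022 >1
So |R|<1 on (-2.2286, 0).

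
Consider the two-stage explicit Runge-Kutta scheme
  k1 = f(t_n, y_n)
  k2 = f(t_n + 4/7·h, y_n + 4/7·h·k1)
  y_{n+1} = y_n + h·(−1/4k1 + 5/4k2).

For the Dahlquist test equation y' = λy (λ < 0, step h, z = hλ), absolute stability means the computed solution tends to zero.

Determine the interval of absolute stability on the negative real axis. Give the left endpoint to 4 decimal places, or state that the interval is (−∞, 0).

(-1.4000, 0).

Test eqn y'=λy, z=hλ:
  k1=λy_n ⇒ h·k1=z·y_n;  k2=λ(1+4/7z)y_n ⇒ h·k2=z(1+4/7z)y_n
  y_{n+1}/y_n = 1 − 1/4z + 5/4z(1+4/7z) = 1 + z + 5/7z²
  Hence R(z) = 1 + z + 5/7z².

Boundary: |R(x)|=1, x<0.
x=-1.55: |R|=1.1661
R=1: x+5/7x²=0 ⇒ x=−7/5=-1.4000; min R=1−1/(4·5/7)=0.6500>−1
Confirm numerically:
  x=-1.319: |R|=0.92369 <1
  x=-1.309: |R|=0.91491 <1
  x=-1.084: |R|=0.75533 <1
  x=-1.059: |R|=0.74206 <1
  x=-1.883: |R|=1.64963 >1
  x=-1.567: |R|=1.18692 >1
So |R|<1 on (-1.4000, 0).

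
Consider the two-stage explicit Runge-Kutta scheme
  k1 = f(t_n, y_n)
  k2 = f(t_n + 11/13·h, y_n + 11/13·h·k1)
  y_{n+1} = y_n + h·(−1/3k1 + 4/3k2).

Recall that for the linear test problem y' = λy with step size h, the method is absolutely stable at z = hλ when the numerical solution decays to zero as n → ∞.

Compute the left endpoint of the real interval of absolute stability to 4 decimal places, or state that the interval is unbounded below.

Test eqn y'=λy, z=hλ:
  k1=λy_n ⇒ h·k1=z·y_n;  k2=λ(1+11/13z)y_n ⇒ h·k2=z(1+11/13z)y_n
  y_{n+1}/y_n = 1 − 1/3z + 4/3z(1+11/13z) = 1 + z + 44/39z²
  Hence R(z) = 1 + z + 44/39z².

Need |R(x)|<1, x<0.
x=-0.75: |R|=0.8846
R=1: x+44/39x²=0 ⇒ x=−39/44=-0.8864; min R=1−1/(4·44/39)=0.7784>−1
Confirm numerically:
  x=-0.639: |R|=0.82167 <1
  x=-0.604: |R|=0.80759 <1
  x=-0.403: |R|=0.78023 <1
  x=-0.399: |R|=0.78061 <1
  x=-1.449: |R|=1.91978 >1
  x=-1.259: |R|=1.52930 >1
Interval (-0.8864, 0).

z* = -0.8864.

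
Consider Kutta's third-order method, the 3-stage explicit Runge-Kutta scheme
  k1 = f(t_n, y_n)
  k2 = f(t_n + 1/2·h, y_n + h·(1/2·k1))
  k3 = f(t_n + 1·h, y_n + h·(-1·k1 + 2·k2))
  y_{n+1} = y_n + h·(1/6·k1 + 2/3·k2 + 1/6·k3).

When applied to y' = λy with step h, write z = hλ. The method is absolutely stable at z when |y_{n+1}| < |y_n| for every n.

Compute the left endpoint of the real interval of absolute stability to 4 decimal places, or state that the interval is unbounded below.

On y'=λy, z=hλ:
  order 3, 3-stage ⇒ R(z)=1+z+z^2/2+z^3/6
  (e.g. R(-0.91)=0.37845, |R|=0.37845)

Solve |R(x)|<1 on ℝ⁻.
x=-0.91: |R|=0.3785
|R(-2.13)|=0.4721 |R(-2.01)|=0.3434 |R(-1.84)|=0.1855
Bisect:
  x_lo=-2.9242 |R|=1.8162  x_hi=-0.2864 |R|=0.7507
  mid=-1.60531 |R|=0.00628 →hi
  mid=-2.26475 |R|=0.63623 →hi
  mid=-2.59448 |R|=1.13953 →lo
  mid=-2.42962 |R|=0.86845 →hi
  mid=-2.51205 |R|=0.99885 →hi
  mid=-2.55326 |R|=1.06787 →lo
  mid=-2.53265 |R|=1.03304 →lo
  mid=-2.52235 |R|=1.01586 →lo
  mid=-2.51720 |R|=1.00734 →lo
  ...
  [-2.51285,-2.51269] ⇒ x*=-2.5127
So |R|<1 on (-2.5127, 0).

z* = -2.5127.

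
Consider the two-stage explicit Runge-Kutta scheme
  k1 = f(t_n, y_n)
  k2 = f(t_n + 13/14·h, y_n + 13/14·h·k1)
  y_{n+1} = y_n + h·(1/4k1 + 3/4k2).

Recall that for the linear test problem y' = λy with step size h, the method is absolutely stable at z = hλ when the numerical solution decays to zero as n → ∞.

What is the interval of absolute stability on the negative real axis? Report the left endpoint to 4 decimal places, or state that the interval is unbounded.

Set f=λy, z=hλ:
  k1=λy_n ⇒ h·k1=z·y_n;  k2=λ(1+13/14z)y_n ⇒ h·k2=z(1+13/14z)y_n
  y_{n+1}/y_n = 1 + 1/4z + 3/4z(1+13/14z) = 1 + z + 39/56z²
  ⇒ R(z) = 1 + z + 39/56z².

Boundary: |R(x)|=1, x<0.
x=-1.21: |R|=0.8096
R=1: x+39/56x²=0 ⇒ x=−56/39=-1.4359; min R=1−1/(4·39/56)=0.6410>−1
Confirm numerically:
  x=-1.259: |R|=0.84490 <1
  x=-1.079: |R|=0.73181 <1
  x=-0.777: |R|=0.64345 <1
  x=-0.602: |R|=0.65039 <1
  x=-1.827: |R|=1.49763 >1
  x=-1.766: |R|=1.40599 >1
  x=-1.518: |R|=1.08680 >1
So |R|<1 on (-1.4359, 0).

z∈(-1.4359,0).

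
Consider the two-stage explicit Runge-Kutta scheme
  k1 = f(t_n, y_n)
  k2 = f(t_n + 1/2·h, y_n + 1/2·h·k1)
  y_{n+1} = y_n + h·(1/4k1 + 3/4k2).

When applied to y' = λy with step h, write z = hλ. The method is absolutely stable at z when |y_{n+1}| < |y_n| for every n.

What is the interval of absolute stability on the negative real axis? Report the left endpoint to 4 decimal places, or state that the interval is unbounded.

z∈(-2.6667,0).

With y'=λy (z=hλ):
  k1=λy_n ⇒ h·k1=z·y_n;  k2=λ(1+1/2z)y_n ⇒ h·k2=z(1+1/2z)y_n
  y_{n+1}/y_n = 1 + 1/4z + 3/4z(1+1/2z) = 1 + z + 3/8z²
  ⇒ R(z) = 1 + z + 3/8z².

Boundary: |R(x)|=1, x<0.
x=-0.63: |R|=0.5188
R=1: x+3/8x²=0 ⇒ x=−8/3=-2.6667; min R=1−1/(4·3/8)=0.3333>−1
Confirm numerically:
  x=-1.818: |R|=0.42142 <1
  x=-1.599: |R|=0.35980 <1
  x=-1.323: |R|=0.33337 <1
  x=-3.129: |R|=1.54249 >1
  x=-2.788: |R|=1.12685 >1
  x=-2.736: |R|=1.07114 >1
So |R|<1 on (-2.6667, 0).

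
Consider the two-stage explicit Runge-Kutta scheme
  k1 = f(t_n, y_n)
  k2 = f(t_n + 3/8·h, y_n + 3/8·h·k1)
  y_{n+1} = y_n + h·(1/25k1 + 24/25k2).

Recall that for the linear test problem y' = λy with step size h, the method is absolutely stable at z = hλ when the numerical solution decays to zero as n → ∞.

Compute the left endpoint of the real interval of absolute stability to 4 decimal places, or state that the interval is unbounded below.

left endpoint -2.7778.

Test eqn y'=λy, z=hλ:
  k1=λy_n ⇒ h·k1=z·y_n;  k2=λ(1+3/8z)y_n ⇒ h·k2=z(1+3/8z)y_n
  y_{n+1}/y_n = 1 + 1/25z + 24/25z(1+3/8z) = 1 + z + 9/25z²
  so R(z) = 1 + z + 9/25z².

Need |R(x)|<1, x<0.
x=-1.63: |R|=0.3265
R=1: x+9/25x²=0 ⇒ x=−25/9=-2.7778; min R=1−1/(4·9/25)=0.3056>−1
Confirm numerically:
  x=-2.441: |R|=0.70405 <1
  x=-2.182: |R|=0.53200 <1
  x=-2.090: |R|=0.48252 <1
  x=-2.865: |R|=1.08996 >1
  x=-2.813: |R|=1.03567 >1
Stable set (-2.7778, 0).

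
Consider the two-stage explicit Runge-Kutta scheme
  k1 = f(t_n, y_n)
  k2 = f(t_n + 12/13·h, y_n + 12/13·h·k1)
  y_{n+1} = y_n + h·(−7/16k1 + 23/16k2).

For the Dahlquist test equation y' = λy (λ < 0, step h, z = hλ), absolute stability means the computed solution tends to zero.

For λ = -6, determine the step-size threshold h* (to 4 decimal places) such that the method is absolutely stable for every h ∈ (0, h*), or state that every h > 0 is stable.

Test eqn y'=λy, z=hλ:
  k1=λy_n ⇒ h·k1=z·y_n;  k2=λ(1+12/13z)y_n ⇒ h·k2=z(1+12/13z)y_n
  y_{n+1}/y_n = 1 − 7/16z + 23/16z(1+12/13z) = 1 + z + 69/52z²
  Hence R(z) = 1 + z + 69/52z².

Find x<0 with |R(x)|<1.
x=-1.21: |R|=1.7327
R=1: x+69/52x²=0 ⇒ x=−52/69=-0.7536; min R=1−1/(4·69/52)=0.8116>−1
Confirm numerically:
  x=-0.588: |R|=0.87078 <1
  x=-0.436: |R|=0.81624 <1
  x=-0.314: |R|=0.81683 <1
  x=-1.275: |R|=1.88208 >1
  x=-0.824: |R|=1.07695 >1
Stable set (-0.7536, 0).

(-0.7536,0); λ=-6 ⇒ h* = (52/69)/6 = 0.1256.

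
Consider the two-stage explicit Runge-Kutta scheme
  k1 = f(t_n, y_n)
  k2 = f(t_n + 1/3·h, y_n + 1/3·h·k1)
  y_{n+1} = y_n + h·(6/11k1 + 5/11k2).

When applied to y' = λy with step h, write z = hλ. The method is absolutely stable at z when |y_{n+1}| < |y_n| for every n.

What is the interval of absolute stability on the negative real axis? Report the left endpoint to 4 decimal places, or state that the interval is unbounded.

On y'=λy, z=hλ:
  k1=λy_n ⇒ h·k1=z·y_n;  k2=λ(1+1/3z)y_n ⇒ h·k2=z(1+1/3z)y_n
  y_{n+1}/y_n = 1 + 6/11z + 5/11z(1+1/3z) = 1 + z + 5/33z²
  so R(z) = 1 + z + 5/33z².

Boundary: |R(x)|=1, x<0.
x=-0.34: |R|=0.6775
R=1: x+5/33x²=0 ⇒ x=−33/5=-6.6000; min R=1−1/(4·5/33)=-0.6500>−1
Confirm numerically:
  x=-5.590: |R|=0.14456 <1
  x=-5.574: |R|=0.13350 <1
  x=-4.401: |R|=0.46633 <1
  x=-3.434: |R|=0.64728 <1
  x=-6.914: |R|=1.32894 >1
  x=-6.635: |R|=1.03519 >1
So |R|<1 on (-6.6000, 0).

z∈(-6.6000,0).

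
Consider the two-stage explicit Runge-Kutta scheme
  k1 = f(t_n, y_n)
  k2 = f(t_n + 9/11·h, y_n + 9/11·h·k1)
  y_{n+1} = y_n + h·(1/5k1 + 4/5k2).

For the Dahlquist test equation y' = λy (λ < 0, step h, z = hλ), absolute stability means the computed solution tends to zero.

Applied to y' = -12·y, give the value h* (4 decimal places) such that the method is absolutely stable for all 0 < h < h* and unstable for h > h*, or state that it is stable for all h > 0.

(-1.5278,0); λ=-12 ⇒ h* = (55/36)/12 = 0.1273.

On y'=λy, z=hλ:
  k1=λy_n ⇒ h·k1=z·y_n;  k2=λ(1+9/11z)y_n ⇒ h·k2=z(1+9/11z)y_n
  y_{n+1}/y_n = 1 + 1/5z + 4/5z(1+9/11z) = 1 + z + 36/55z²
  ⇒ R(z) = 1 + z + 36/55z².

Find x<0 with |R(x)|<1.
x=-0.52: |R|=0.6570
R=1: x+36/55x²=0 ⇒ x=−55/36=-1.5278; min R=1−1/(4·36/55)=0.6181>−1
Confirm numerically:
  x=-1.217: |R|=0.75244 <1
  x=-0.787: |R|=0.61841 <1
  x=-0.734: |R|=0.61864 <1
  x=-2.007: |R|=1.62954 >1
  x=-1.844: |R|=1.38167 >1
So |R|<1 on (-1.5278, 0).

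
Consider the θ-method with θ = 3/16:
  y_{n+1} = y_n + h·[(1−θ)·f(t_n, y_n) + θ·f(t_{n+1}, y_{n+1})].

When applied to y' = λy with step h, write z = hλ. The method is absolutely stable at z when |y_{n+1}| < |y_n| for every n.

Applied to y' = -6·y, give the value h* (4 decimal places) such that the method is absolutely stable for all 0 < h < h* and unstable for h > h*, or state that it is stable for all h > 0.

(-3.2000,0); λ=-6 ⇒ h* = (16/5)/6 = 0.5333.

Set f=λy, z=hλ:
  y_{n+1} = y_n + z·[13/16·y_n + 3/16·y_{n+1}] ⇒ (1 − 3/16z)y_{n+1} = (1 + 13/16z)y_n
  R(z) = (1 + 13/16z)/(1 − 3/16z).

Solve |R(x)|<1 on ℝ⁻.
x=-0.98: |R|=0.1721
R=−1: 1+13/16x = −1+3/16x ⇒ -5/8x=2 ⇒ x=2/(-5/8)=-3.2000
Confirm numerically:
  x=-1.706: |R|=0.29255 <1
  x=-1.628: |R|=0.24727 <1
  x=-1.301: |R|=0.04587 <1
  x=-3.683: |R|=1.17856 >1
  x=-3.603: |R|=1.15032 >1
Interval (-3.2000, 0).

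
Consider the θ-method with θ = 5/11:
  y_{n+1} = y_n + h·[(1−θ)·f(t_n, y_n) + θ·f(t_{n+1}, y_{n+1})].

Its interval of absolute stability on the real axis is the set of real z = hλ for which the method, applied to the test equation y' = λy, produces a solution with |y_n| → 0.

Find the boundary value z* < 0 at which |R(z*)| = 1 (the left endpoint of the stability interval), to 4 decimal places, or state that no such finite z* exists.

Test eqn y'=λy, z=hλ:
  y_{n+1} = y_n + z·[6/11·y_n + 5/11·y_{n+1}] ⇒ (1 − 5/11z)y_{n+1} = (1 + 6/11z)y_n
  Hence R(z) = (1 + 6/11z)/(1 − 5/11z).

Solve |R(x)|<1 on ℝ⁻.
x=-1.71: |R|=0.0379
R=−1: 1+6/11x = −1+5/11x ⇒ -1/11x=2 ⇒ x=2/(-1/11)=-22.0000
Confirm numerically:
  x=-21.842: |R|=0.99869 <1
  x=-21.206: |R|=0.99322 <1
  x=-21.081: |R|=0.99211 <1
  x=-12.931: |R|=0.88013 <1
  x=-22.562: |R|=1.00454 >1
  x=-22.303: |R|=1.00247 >1
  x=-22.186: |R|=1.00153 >1
So |R|<1 on (-22.0000, 0).

left endpoint -22.0000.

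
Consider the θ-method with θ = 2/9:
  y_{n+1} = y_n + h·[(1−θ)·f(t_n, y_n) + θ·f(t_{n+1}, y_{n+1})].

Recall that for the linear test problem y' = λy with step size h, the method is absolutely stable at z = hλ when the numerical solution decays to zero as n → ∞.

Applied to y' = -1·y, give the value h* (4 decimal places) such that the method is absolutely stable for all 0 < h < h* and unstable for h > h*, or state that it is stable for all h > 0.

With y'=λy (z=hλ):
  y_{n+1} = y_n + z·[7/9·y_n + 2/9·y_{n+1}] ⇒ (1 − 2/9z)y_{n+1} = (1 + 7/9z)y_n
  so R(z) = (1 + 7/9z)/(1 − 2/9z).

Find x<0 with |R(x)|<1.
x=-1.43: |R|=0.0852
R=−1: 1+7/9x = −1+2/9x ⇒ -5/9x=2 ⇒ x=2/(-5/9)=-3.6000
Confirm numerically:
  x=-3.141: |R|=0.84982 <1
  x=-2.661: |R|=0.67218 <1
  x=-2.321: |R|=0.53123 <1
  x=-1.951: |R|=0.36095 <1
  x=-4.114: |R|=1.14918 >1
  x=-4.043: |R|=1.12964 >1
  x=-3.956: |R|=1.10525 >1
So |R|<1 on (-3.6000, 0).

(-3.6000,0); λ=-1 ⇒ h* = (18/5)/1 = 3.6000.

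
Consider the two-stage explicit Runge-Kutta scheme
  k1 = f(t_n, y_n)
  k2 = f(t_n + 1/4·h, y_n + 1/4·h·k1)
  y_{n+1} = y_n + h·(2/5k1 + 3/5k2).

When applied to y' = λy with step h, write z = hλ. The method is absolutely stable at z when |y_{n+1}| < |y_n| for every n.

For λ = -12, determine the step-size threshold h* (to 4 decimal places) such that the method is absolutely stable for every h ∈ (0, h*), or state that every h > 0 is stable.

Set f=λy, z=hλ:
  k1=λy_n ⇒ h·k1=z·y_n;  k2=λ(1+1/4z)y_n ⇒ h·k2=z(1+1/4z)y_n
  y_{n+1}/y_n = 1 + 2/5z + 3/5z(1+1/4z) = 1 + z + 3/20z²
  R(z) = 1 + z + 3/20z².

Find x<0 with |R(x)|<1.
x=-0.68: |R|=0.3894
R=1: x+3/20x²=0 ⇒ x=−20/3=-6.6667; min R=1−1/(4·3/20)=-0.6667>−1
Confirm numerically:
  x=-6.481: |R|=0.81950 <1
  x=-3.749: |R|=0.64075 <1
  x=-3.465: |R|=0.66407 <1
  x=-3.310: |R|=0.66659 <1
  x=-7.174: |R|=1.54594 >1
  x=-7.060: |R|=1.41654 >1
So |R|<1 on (-6.6667, 0).

(-6.6667,0); λ=-12 ⇒ h* = (20/3)/12 = 0.5556.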